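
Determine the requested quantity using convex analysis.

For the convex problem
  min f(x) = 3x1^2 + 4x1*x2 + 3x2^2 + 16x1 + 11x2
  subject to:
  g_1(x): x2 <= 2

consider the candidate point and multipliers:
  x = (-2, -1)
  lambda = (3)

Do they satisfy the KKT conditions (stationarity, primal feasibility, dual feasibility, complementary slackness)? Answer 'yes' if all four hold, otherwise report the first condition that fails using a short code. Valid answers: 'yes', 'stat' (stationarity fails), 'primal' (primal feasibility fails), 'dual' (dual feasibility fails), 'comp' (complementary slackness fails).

Gradient of f: grad f(x) = Q x + c = (0, -3)
Constraint values g_i(x) = a_i^T x - b_i:
  g_1((-2, -1)) = -3
Stationarity residual: grad f(x) + sum_i lambda_i a_i = (0, 0)
  -> stationarity OK
Primal feasibility (all g_i <= 0): OK
Dual feasibility (all lambda_i >= 0): OK
Complementary slackness (lambda_i * g_i(x) = 0 for all i): FAILS

Verdict: the first failing condition is complementary_slackness -> comp.

comp


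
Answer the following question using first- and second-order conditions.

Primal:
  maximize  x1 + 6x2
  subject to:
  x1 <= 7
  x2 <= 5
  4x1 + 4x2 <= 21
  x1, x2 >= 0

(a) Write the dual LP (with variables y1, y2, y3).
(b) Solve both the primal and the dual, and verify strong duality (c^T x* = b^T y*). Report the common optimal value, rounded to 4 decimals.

The standard primal-dual pair for 'max c^T x s.t. A x <= b, x >= 0' is:
  Dual:  min b^T y  s.t.  A^T y >= c,  y >= 0.

So the dual LP is:
  minimize  7y1 + 5y2 + 21y3
  subject to:
    y1 + 4y3 >= 1
    y2 + 4y3 >= 6
    y1, y2, y3 >= 0

Solving the primal: x* = (0.25, 5).
  primal value c^T x* = 30.25.
Solving the dual: y* = (0, 5, 0.25).
  dual value b^T y* = 30.25.
Strong duality: c^T x* = b^T y*. Confirmed.

30.25


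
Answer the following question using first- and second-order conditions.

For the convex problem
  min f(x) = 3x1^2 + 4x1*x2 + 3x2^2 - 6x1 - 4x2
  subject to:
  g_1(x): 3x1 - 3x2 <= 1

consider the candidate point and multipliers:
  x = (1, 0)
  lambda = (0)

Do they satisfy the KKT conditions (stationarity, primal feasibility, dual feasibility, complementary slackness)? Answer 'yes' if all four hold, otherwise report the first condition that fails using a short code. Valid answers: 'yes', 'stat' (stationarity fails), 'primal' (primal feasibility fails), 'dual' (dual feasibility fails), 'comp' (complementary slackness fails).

Gradient of f: grad f(x) = Q x + c = (0, 0)
Constraint values g_i(x) = a_i^T x - b_i:
  g_1((1, 0)) = 2
Stationarity residual: grad f(x) + sum_i lambda_i a_i = (0, 0)
  -> stationarity OK
Primal feasibility (all g_i <= 0): FAILS
Dual feasibility (all lambda_i >= 0): OK
Complementary slackness (lambda_i * g_i(x) = 0 for all i): OK

Verdict: the first failing condition is primal_feasibility -> primal.

primal


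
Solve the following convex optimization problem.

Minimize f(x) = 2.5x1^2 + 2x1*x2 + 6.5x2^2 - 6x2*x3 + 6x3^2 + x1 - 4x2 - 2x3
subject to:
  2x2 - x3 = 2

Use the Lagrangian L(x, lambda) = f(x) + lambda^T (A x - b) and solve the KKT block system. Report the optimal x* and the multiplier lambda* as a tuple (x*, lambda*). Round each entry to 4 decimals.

Form the Lagrangian:
  L(x, lambda) = (1/2) x^T Q x + c^T x + lambda^T (A x - b)
Stationarity (grad_x L = 0): Q x + c + A^T lambda = 0.
Primal feasibility: A x = b.

This gives the KKT block system:
  [ Q   A^T ] [ x     ]   [-c ]
  [ A    0  ] [ lambda ] = [ b ]

Solving the linear system:
  x*      = (-0.6906, 1.2265, 0.453)
  lambda* = (-3.9227)
  f(x*)   = 0.6713

x* = (-0.6906, 1.2265, 0.453), lambda* = (-3.9227)


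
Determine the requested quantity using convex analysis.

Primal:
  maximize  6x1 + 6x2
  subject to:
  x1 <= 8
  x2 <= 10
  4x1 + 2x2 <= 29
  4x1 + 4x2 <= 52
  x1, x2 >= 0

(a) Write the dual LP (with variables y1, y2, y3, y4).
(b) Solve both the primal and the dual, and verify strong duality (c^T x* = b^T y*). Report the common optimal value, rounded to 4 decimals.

The standard primal-dual pair for 'max c^T x s.t. A x <= b, x >= 0' is:
  Dual:  min b^T y  s.t.  A^T y >= c,  y >= 0.

So the dual LP is:
  minimize  8y1 + 10y2 + 29y3 + 52y4
  subject to:
    y1 + 4y3 + 4y4 >= 6
    y2 + 2y3 + 4y4 >= 6
    y1, y2, y3, y4 >= 0

Solving the primal: x* = (2.25, 10).
  primal value c^T x* = 73.5.
Solving the dual: y* = (0, 3, 1.5, 0).
  dual value b^T y* = 73.5.
Strong duality: c^T x* = b^T y*. Confirmed.

73.5


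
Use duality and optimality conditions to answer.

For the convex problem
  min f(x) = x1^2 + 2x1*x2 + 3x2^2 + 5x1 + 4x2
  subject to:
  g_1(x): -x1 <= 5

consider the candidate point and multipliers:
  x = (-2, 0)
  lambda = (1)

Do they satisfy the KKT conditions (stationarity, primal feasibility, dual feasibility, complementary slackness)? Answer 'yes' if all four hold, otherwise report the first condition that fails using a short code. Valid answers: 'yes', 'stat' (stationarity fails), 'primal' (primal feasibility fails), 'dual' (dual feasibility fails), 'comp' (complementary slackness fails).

Gradient of f: grad f(x) = Q x + c = (1, 0)
Constraint values g_i(x) = a_i^T x - b_i:
  g_1((-2, 0)) = -3
Stationarity residual: grad f(x) + sum_i lambda_i a_i = (0, 0)
  -> stationarity OK
Primal feasibility (all g_i <= 0): OK
Dual feasibility (all lambda_i >= 0): OK
Complementary slackness (lambda_i * g_i(x) = 0 for all i): FAILS

Verdict: the first failing condition is complementary_slackness -> comp.

comp


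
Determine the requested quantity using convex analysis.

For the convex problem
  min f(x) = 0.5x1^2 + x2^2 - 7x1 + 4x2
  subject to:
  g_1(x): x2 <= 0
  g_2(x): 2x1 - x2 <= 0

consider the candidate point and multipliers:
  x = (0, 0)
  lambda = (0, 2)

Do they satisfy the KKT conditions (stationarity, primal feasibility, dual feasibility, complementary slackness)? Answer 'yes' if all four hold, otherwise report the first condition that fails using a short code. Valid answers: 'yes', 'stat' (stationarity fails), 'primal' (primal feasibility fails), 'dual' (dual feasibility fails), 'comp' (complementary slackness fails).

Gradient of f: grad f(x) = Q x + c = (-7, 4)
Constraint values g_i(x) = a_i^T x - b_i:
  g_1((0, 0)) = 0
  g_2((0, 0)) = 0
Stationarity residual: grad f(x) + sum_i lambda_i a_i = (-3, 2)
  -> stationarity FAILS
Primal feasibility (all g_i <= 0): OK
Dual feasibility (all lambda_i >= 0): OK
Complementary slackness (lambda_i * g_i(x) = 0 for all i): OK

Verdict: the first failing condition is stationarity -> stat.

stat


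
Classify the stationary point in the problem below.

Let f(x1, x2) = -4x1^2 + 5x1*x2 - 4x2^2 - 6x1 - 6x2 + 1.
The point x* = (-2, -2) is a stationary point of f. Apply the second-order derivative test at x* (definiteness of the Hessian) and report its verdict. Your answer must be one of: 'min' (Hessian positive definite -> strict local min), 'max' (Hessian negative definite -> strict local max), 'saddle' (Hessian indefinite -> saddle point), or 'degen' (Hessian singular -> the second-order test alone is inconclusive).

Compute the Hessian H = grad^2 f:
  H = [[-8, 5], [5, -8]]
Verify stationarity: grad f(x*) = H x* + g = (0, 0).
Eigenvalues of H: -13, -3.
Both eigenvalues < 0, so H is negative definite -> x* is a strict local max.

max


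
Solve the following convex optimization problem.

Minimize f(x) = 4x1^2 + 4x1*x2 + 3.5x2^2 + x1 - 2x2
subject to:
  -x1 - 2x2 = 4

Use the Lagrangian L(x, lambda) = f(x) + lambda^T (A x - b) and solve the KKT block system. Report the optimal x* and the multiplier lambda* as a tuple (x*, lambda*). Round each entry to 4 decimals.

Form the Lagrangian:
  L(x, lambda) = (1/2) x^T Q x + c^T x + lambda^T (A x - b)
Stationarity (grad_x L = 0): Q x + c + A^T lambda = 0.
Primal feasibility: A x = b.

This gives the KKT block system:
  [ Q   A^T ] [ x     ]   [-c ]
  [ A    0  ] [ lambda ] = [ b ]

Solving the linear system:
  x*      = (-0.1739, -1.913)
  lambda* = (-8.0435)
  f(x*)   = 17.913

x* = (-0.1739, -1.913), lambda* = (-8.0435)


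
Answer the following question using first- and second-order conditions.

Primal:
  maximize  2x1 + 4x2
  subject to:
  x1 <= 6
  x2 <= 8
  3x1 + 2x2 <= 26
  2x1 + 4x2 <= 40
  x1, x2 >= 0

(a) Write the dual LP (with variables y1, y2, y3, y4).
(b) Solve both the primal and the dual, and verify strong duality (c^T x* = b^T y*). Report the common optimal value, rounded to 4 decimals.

The standard primal-dual pair for 'max c^T x s.t. A x <= b, x >= 0' is:
  Dual:  min b^T y  s.t.  A^T y >= c,  y >= 0.

So the dual LP is:
  minimize  6y1 + 8y2 + 26y3 + 40y4
  subject to:
    y1 + 3y3 + 2y4 >= 2
    y2 + 2y3 + 4y4 >= 4
    y1, y2, y3, y4 >= 0

Solving the primal: x* = (3.3333, 8).
  primal value c^T x* = 38.6667.
Solving the dual: y* = (0, 2.6667, 0.6667, 0).
  dual value b^T y* = 38.6667.
Strong duality: c^T x* = b^T y*. Confirmed.

38.6667


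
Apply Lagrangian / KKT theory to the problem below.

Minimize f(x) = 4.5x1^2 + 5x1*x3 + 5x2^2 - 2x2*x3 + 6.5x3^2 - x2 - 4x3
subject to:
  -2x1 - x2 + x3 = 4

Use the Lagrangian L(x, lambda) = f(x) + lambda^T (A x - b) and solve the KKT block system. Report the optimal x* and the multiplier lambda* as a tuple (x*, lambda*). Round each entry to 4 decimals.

Form the Lagrangian:
  L(x, lambda) = (1/2) x^T Q x + c^T x + lambda^T (A x - b)
Stationarity (grad_x L = 0): Q x + c + A^T lambda = 0.
Primal feasibility: A x = b.

This gives the KKT block system:
  [ Q   A^T ] [ x     ]   [-c ]
  [ A    0  ] [ lambda ] = [ b ]

Solving the linear system:
  x*      = (-1.421, -0.0333, 1.1247)
  lambda* = (-3.5827)
  f(x*)   = 4.9327

x* = (-1.421, -0.0333, 1.1247), lambda* = (-3.5827)


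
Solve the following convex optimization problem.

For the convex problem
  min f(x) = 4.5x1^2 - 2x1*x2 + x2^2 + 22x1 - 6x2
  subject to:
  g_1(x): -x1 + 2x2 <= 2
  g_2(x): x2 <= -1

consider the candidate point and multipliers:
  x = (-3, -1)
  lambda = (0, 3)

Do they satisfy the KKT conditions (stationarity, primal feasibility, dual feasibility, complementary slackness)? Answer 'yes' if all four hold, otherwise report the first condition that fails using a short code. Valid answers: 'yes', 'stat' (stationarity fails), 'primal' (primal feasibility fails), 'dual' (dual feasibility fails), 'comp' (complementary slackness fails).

Gradient of f: grad f(x) = Q x + c = (-3, -2)
Constraint values g_i(x) = a_i^T x - b_i:
  g_1((-3, -1)) = -1
  g_2((-3, -1)) = 0
Stationarity residual: grad f(x) + sum_i lambda_i a_i = (-3, 1)
  -> stationarity FAILS
Primal feasibility (all g_i <= 0): OK
Dual feasibility (all lambda_i >= 0): OK
Complementary slackness (lambda_i * g_i(x) = 0 for all i): OK

Verdict: the first failing condition is stationarity -> stat.

stat


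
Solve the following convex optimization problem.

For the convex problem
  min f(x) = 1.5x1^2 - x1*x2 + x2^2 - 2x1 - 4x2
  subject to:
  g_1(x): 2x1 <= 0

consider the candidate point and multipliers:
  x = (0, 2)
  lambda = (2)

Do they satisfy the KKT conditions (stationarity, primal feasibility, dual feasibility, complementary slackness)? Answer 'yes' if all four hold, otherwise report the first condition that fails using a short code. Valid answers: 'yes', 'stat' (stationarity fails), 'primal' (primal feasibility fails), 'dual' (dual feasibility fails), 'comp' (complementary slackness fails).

Gradient of f: grad f(x) = Q x + c = (-4, 0)
Constraint values g_i(x) = a_i^T x - b_i:
  g_1((0, 2)) = 0
Stationarity residual: grad f(x) + sum_i lambda_i a_i = (0, 0)
  -> stationarity OK
Primal feasibility (all g_i <= 0): OK
Dual feasibility (all lambda_i >= 0): OK
Complementary slackness (lambda_i * g_i(x) = 0 for all i): OK

Verdict: yes, KKT holds.

yes


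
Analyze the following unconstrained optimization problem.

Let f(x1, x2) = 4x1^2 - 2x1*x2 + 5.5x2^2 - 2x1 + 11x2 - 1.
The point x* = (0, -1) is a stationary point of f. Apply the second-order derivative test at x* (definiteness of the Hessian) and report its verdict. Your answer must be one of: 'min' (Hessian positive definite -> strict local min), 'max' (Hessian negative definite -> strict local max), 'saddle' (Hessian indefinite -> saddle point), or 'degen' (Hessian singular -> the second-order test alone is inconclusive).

Compute the Hessian H = grad^2 f:
  H = [[8, -2], [-2, 11]]
Verify stationarity: grad f(x*) = H x* + g = (0, 0).
Eigenvalues of H: 7, 12.
Both eigenvalues > 0, so H is positive definite -> x* is a strict local min.

min


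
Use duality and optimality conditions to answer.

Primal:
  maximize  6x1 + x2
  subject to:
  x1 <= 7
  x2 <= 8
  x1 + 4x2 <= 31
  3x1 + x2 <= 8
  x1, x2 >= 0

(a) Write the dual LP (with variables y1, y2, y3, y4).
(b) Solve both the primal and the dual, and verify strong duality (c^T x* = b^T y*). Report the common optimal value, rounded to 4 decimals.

The standard primal-dual pair for 'max c^T x s.t. A x <= b, x >= 0' is:
  Dual:  min b^T y  s.t.  A^T y >= c,  y >= 0.

So the dual LP is:
  minimize  7y1 + 8y2 + 31y3 + 8y4
  subject to:
    y1 + y3 + 3y4 >= 6
    y2 + 4y3 + y4 >= 1
    y1, y2, y3, y4 >= 0

Solving the primal: x* = (2.6667, 0).
  primal value c^T x* = 16.
Solving the dual: y* = (0, 0, 0, 2).
  dual value b^T y* = 16.
Strong duality: c^T x* = b^T y*. Confirmed.

16


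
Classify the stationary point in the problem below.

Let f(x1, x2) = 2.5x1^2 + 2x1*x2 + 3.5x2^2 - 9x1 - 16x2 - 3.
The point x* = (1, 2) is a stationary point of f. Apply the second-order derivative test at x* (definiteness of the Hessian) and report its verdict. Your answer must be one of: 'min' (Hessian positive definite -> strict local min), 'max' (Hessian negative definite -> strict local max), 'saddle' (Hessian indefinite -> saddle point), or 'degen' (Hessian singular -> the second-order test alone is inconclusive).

Compute the Hessian H = grad^2 f:
  H = [[5, 2], [2, 7]]
Verify stationarity: grad f(x*) = H x* + g = (0, 0).
Eigenvalues of H: 3.7639, 8.2361.
Both eigenvalues > 0, so H is positive definite -> x* is a strict local min.

min


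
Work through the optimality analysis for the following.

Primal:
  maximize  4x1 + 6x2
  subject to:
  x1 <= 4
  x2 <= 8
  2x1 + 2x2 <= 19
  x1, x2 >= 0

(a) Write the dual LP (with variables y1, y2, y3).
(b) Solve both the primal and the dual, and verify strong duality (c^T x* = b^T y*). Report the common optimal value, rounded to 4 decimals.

The standard primal-dual pair for 'max c^T x s.t. A x <= b, x >= 0' is:
  Dual:  min b^T y  s.t.  A^T y >= c,  y >= 0.

So the dual LP is:
  minimize  4y1 + 8y2 + 19y3
  subject to:
    y1 + 2y3 >= 4
    y2 + 2y3 >= 6
    y1, y2, y3 >= 0

Solving the primal: x* = (1.5, 8).
  primal value c^T x* = 54.
Solving the dual: y* = (0, 2, 2).
  dual value b^T y* = 54.
Strong duality: c^T x* = b^T y*. Confirmed.

54


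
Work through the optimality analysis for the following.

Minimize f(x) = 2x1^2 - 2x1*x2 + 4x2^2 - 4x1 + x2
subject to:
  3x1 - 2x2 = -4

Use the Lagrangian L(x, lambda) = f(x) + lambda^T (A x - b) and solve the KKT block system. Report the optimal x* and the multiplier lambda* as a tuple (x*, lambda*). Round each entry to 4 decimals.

Form the Lagrangian:
  L(x, lambda) = (1/2) x^T Q x + c^T x + lambda^T (A x - b)
Stationarity (grad_x L = 0): Q x + c + A^T lambda = 0.
Primal feasibility: A x = b.

This gives the KKT block system:
  [ Q   A^T ] [ x     ]   [-c ]
  [ A    0  ] [ lambda ] = [ b ]

Solving the linear system:
  x*      = (-1.0938, 0.3594)
  lambda* = (3.0313)
  f(x*)   = 8.4297

x* = (-1.0938, 0.3594), lambda* = (3.0313)


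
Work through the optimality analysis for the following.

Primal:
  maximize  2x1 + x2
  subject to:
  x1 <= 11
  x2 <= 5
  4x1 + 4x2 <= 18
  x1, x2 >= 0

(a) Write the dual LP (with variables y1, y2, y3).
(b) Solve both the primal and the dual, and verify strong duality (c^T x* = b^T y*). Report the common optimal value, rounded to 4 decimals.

The standard primal-dual pair for 'max c^T x s.t. A x <= b, x >= 0' is:
  Dual:  min b^T y  s.t.  A^T y >= c,  y >= 0.

So the dual LP is:
  minimize  11y1 + 5y2 + 18y3
  subject to:
    y1 + 4y3 >= 2
    y2 + 4y3 >= 1
    y1, y2, y3 >= 0

Solving the primal: x* = (4.5, 0).
  primal value c^T x* = 9.
Solving the dual: y* = (0, 0, 0.5).
  dual value b^T y* = 9.
Strong duality: c^T x* = b^T y*. Confirmed.

9


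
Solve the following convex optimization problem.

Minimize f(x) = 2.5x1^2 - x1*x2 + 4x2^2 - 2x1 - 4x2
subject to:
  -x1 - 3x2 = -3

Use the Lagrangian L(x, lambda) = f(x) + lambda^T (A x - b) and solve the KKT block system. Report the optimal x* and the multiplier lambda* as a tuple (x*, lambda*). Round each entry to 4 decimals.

Form the Lagrangian:
  L(x, lambda) = (1/2) x^T Q x + c^T x + lambda^T (A x - b)
Stationarity (grad_x L = 0): Q x + c + A^T lambda = 0.
Primal feasibility: A x = b.

This gives the KKT block system:
  [ Q   A^T ] [ x     ]   [-c ]
  [ A    0  ] [ lambda ] = [ b ]

Solving the linear system:
  x*      = (0.661, 0.7797)
  lambda* = (0.5254)
  f(x*)   = -1.4322

x* = (0.661, 0.7797), lambda* = (0.5254)


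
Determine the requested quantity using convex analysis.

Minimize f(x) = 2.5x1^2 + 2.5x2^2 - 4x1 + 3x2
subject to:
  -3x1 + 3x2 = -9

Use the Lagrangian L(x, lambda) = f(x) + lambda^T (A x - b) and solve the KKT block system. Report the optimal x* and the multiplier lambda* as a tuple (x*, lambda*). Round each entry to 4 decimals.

Form the Lagrangian:
  L(x, lambda) = (1/2) x^T Q x + c^T x + lambda^T (A x - b)
Stationarity (grad_x L = 0): Q x + c + A^T lambda = 0.
Primal feasibility: A x = b.

This gives the KKT block system:
  [ Q   A^T ] [ x     ]   [-c ]
  [ A    0  ] [ lambda ] = [ b ]

Solving the linear system:
  x*      = (1.6, -1.4)
  lambda* = (1.3333)
  f(x*)   = 0.7

x* = (1.6, -1.4), lambda* = (1.3333)


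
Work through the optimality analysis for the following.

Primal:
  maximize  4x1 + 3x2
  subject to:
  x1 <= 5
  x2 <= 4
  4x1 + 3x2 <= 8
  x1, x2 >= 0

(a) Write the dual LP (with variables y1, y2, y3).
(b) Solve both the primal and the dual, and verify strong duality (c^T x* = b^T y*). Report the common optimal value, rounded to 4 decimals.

The standard primal-dual pair for 'max c^T x s.t. A x <= b, x >= 0' is:
  Dual:  min b^T y  s.t.  A^T y >= c,  y >= 0.

So the dual LP is:
  minimize  5y1 + 4y2 + 8y3
  subject to:
    y1 + 4y3 >= 4
    y2 + 3y3 >= 3
    y1, y2, y3 >= 0

Solving the primal: x* = (2, 0).
  primal value c^T x* = 8.
Solving the dual: y* = (0, 0, 1).
  dual value b^T y* = 8.
Strong duality: c^T x* = b^T y*. Confirmed.

8


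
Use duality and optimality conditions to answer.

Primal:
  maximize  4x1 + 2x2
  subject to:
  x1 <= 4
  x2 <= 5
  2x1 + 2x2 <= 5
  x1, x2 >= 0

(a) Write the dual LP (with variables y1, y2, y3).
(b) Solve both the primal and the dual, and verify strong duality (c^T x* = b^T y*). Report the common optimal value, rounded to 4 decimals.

The standard primal-dual pair for 'max c^T x s.t. A x <= b, x >= 0' is:
  Dual:  min b^T y  s.t.  A^T y >= c,  y >= 0.

So the dual LP is:
  minimize  4y1 + 5y2 + 5y3
  subject to:
    y1 + 2y3 >= 4
    y2 + 2y3 >= 2
    y1, y2, y3 >= 0

Solving the primal: x* = (2.5, 0).
  primal value c^T x* = 10.
Solving the dual: y* = (0, 0, 2).
  dual value b^T y* = 10.
Strong duality: c^T x* = b^T y*. Confirmed.

10


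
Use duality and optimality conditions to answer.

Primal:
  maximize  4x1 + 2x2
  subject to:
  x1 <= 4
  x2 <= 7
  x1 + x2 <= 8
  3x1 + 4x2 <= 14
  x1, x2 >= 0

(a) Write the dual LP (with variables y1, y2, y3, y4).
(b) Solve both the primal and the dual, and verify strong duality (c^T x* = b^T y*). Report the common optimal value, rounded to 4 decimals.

The standard primal-dual pair for 'max c^T x s.t. A x <= b, x >= 0' is:
  Dual:  min b^T y  s.t.  A^T y >= c,  y >= 0.

So the dual LP is:
  minimize  4y1 + 7y2 + 8y3 + 14y4
  subject to:
    y1 + y3 + 3y4 >= 4
    y2 + y3 + 4y4 >= 2
    y1, y2, y3, y4 >= 0

Solving the primal: x* = (4, 0.5).
  primal value c^T x* = 17.
Solving the dual: y* = (2.5, 0, 0, 0.5).
  dual value b^T y* = 17.
Strong duality: c^T x* = b^T y*. Confirmed.

17


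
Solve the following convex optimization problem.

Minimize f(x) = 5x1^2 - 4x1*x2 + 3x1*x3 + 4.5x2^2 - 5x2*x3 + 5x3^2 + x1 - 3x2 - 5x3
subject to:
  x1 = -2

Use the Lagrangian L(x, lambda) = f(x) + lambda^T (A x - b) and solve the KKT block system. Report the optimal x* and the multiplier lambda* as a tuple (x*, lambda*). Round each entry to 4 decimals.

Form the Lagrangian:
  L(x, lambda) = (1/2) x^T Q x + c^T x + lambda^T (A x - b)
Stationarity (grad_x L = 0): Q x + c + A^T lambda = 0.
Primal feasibility: A x = b.

This gives the KKT block system:
  [ Q   A^T ] [ x     ]   [-c ]
  [ A    0  ] [ lambda ] = [ b ]

Solving the linear system:
  x*      = (-2, 0.0769, 1.1385)
  lambda* = (15.8923)
  f(x*)   = 11.9308

x* = (-2, 0.0769, 1.1385), lambda* = (15.8923)


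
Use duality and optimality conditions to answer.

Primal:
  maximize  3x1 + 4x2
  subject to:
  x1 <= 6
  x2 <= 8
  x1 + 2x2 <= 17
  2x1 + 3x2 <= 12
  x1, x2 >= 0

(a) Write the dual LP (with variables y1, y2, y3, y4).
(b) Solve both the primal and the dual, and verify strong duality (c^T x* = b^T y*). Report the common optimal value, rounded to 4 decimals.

The standard primal-dual pair for 'max c^T x s.t. A x <= b, x >= 0' is:
  Dual:  min b^T y  s.t.  A^T y >= c,  y >= 0.

So the dual LP is:
  minimize  6y1 + 8y2 + 17y3 + 12y4
  subject to:
    y1 + y3 + 2y4 >= 3
    y2 + 2y3 + 3y4 >= 4
    y1, y2, y3, y4 >= 0

Solving the primal: x* = (6, 0).
  primal value c^T x* = 18.
Solving the dual: y* = (0.3333, 0, 0, 1.3333).
  dual value b^T y* = 18.
Strong duality: c^T x* = b^T y*. Confirmed.

18


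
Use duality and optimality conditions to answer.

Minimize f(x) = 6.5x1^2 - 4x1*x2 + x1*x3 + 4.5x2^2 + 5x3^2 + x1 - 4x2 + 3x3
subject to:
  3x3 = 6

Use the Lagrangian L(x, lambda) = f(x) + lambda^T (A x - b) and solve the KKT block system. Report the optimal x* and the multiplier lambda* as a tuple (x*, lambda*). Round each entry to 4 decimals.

Form the Lagrangian:
  L(x, lambda) = (1/2) x^T Q x + c^T x + lambda^T (A x - b)
Stationarity (grad_x L = 0): Q x + c + A^T lambda = 0.
Primal feasibility: A x = b.

This gives the KKT block system:
  [ Q   A^T ] [ x     ]   [-c ]
  [ A    0  ] [ lambda ] = [ b ]

Solving the linear system:
  x*      = (-0.1089, 0.396, 2)
  lambda* = (-7.6304)
  f(x*)   = 25.0446

x* = (-0.1089, 0.396, 2), lambda* = (-7.6304)


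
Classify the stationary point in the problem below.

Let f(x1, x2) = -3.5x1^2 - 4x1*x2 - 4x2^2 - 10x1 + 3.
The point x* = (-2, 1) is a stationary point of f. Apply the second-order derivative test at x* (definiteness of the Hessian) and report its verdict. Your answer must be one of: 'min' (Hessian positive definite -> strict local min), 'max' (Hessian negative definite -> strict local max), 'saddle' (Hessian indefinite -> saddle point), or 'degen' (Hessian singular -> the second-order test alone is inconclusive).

Compute the Hessian H = grad^2 f:
  H = [[-7, -4], [-4, -8]]
Verify stationarity: grad f(x*) = H x* + g = (0, 0).
Eigenvalues of H: -11.5311, -3.4689.
Both eigenvalues < 0, so H is negative definite -> x* is a strict local max.

max


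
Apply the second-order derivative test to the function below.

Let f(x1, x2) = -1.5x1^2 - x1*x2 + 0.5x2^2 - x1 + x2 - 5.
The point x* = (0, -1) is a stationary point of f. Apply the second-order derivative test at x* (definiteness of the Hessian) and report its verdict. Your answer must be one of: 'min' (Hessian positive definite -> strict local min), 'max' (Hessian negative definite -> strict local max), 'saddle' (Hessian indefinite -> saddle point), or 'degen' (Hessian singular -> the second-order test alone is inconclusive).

Compute the Hessian H = grad^2 f:
  H = [[-3, -1], [-1, 1]]
Verify stationarity: grad f(x*) = H x* + g = (0, 0).
Eigenvalues of H: -3.2361, 1.2361.
Eigenvalues have mixed signs, so H is indefinite -> x* is a saddle point.

saddle


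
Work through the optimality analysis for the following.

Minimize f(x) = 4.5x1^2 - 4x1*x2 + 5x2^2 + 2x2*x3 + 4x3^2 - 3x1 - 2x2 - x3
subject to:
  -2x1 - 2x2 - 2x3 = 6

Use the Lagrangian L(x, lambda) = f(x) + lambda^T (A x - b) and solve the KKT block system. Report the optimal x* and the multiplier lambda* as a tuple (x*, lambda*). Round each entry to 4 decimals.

Form the Lagrangian:
  L(x, lambda) = (1/2) x^T Q x + c^T x + lambda^T (A x - b)
Stationarity (grad_x L = 0): Q x + c + A^T lambda = 0.
Primal feasibility: A x = b.

This gives the KKT block system:
  [ Q   A^T ] [ x     ]   [-c ]
  [ A    0  ] [ lambda ] = [ b ]

Solving the linear system:
  x*      = (-1.1709, -1.047, -0.7821)
  lambda* = (-4.6752)
  f(x*)   = 17.2201

x* = (-1.1709, -1.047, -0.7821), lambda* = (-4.6752)


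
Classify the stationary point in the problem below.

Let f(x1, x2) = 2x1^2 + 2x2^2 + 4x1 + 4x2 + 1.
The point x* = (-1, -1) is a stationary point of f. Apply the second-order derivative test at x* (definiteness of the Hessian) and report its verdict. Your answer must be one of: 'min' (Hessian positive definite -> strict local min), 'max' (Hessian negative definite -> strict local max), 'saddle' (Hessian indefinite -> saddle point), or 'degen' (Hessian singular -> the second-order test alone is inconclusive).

Compute the Hessian H = grad^2 f:
  H = [[4, 0], [0, 4]]
Verify stationarity: grad f(x*) = H x* + g = (0, 0).
Eigenvalues of H: 4, 4.
Both eigenvalues > 0, so H is positive definite -> x* is a strict local min.

min


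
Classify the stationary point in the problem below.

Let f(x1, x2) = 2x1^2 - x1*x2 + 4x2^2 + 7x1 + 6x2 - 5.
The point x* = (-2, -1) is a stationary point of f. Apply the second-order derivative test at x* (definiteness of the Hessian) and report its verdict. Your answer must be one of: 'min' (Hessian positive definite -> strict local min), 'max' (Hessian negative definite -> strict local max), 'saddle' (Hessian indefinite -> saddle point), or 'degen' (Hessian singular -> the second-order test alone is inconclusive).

Compute the Hessian H = grad^2 f:
  H = [[4, -1], [-1, 8]]
Verify stationarity: grad f(x*) = H x* + g = (0, 0).
Eigenvalues of H: 3.7639, 8.2361.
Both eigenvalues > 0, so H is positive definite -> x* is a strict local min.

min


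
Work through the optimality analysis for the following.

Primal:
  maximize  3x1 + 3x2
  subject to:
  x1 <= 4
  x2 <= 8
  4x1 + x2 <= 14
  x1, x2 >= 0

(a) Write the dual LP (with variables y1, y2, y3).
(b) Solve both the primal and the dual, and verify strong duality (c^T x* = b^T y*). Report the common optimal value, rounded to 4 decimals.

The standard primal-dual pair for 'max c^T x s.t. A x <= b, x >= 0' is:
  Dual:  min b^T y  s.t.  A^T y >= c,  y >= 0.

So the dual LP is:
  minimize  4y1 + 8y2 + 14y3
  subject to:
    y1 + 4y3 >= 3
    y2 + y3 >= 3
    y1, y2, y3 >= 0

Solving the primal: x* = (1.5, 8).
  primal value c^T x* = 28.5.
Solving the dual: y* = (0, 2.25, 0.75).
  dual value b^T y* = 28.5.
Strong duality: c^T x* = b^T y*. Confirmed.

28.5


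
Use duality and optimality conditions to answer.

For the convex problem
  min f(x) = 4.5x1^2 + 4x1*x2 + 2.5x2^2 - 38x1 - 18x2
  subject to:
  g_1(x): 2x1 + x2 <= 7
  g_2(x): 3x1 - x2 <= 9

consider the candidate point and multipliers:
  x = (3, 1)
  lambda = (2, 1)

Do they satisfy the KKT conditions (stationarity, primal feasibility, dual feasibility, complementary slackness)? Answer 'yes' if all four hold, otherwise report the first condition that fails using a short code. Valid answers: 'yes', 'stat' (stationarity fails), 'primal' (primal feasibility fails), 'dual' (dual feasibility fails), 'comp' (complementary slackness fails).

Gradient of f: grad f(x) = Q x + c = (-7, -1)
Constraint values g_i(x) = a_i^T x - b_i:
  g_1((3, 1)) = 0
  g_2((3, 1)) = -1
Stationarity residual: grad f(x) + sum_i lambda_i a_i = (0, 0)
  -> stationarity OK
Primal feasibility (all g_i <= 0): OK
Dual feasibility (all lambda_i >= 0): OK
Complementary slackness (lambda_i * g_i(x) = 0 for all i): FAILS

Verdict: the first failing condition is complementary_slackness -> comp.

comp


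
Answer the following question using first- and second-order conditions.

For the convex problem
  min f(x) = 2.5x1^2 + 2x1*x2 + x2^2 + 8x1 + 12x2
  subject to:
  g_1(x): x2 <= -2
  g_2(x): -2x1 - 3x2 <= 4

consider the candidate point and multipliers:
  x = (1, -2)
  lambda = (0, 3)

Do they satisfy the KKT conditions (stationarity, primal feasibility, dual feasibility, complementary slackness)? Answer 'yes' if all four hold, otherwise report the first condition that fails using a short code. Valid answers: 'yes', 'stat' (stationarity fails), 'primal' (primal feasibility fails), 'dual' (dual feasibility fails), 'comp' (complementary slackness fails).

Gradient of f: grad f(x) = Q x + c = (9, 10)
Constraint values g_i(x) = a_i^T x - b_i:
  g_1((1, -2)) = 0
  g_2((1, -2)) = 0
Stationarity residual: grad f(x) + sum_i lambda_i a_i = (3, 1)
  -> stationarity FAILS
Primal feasibility (all g_i <= 0): OK
Dual feasibility (all lambda_i >= 0): OK
Complementary slackness (lambda_i * g_i(x) = 0 for all i): OK

Verdict: the first failing condition is stationarity -> stat.

stat


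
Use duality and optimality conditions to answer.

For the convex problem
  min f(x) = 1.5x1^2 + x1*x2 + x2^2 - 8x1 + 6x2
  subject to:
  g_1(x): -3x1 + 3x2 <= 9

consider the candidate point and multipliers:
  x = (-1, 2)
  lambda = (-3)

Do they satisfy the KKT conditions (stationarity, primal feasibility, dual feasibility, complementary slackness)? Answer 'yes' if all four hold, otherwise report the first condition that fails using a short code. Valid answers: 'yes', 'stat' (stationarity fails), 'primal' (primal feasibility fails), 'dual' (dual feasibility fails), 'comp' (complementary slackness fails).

Gradient of f: grad f(x) = Q x + c = (-9, 9)
Constraint values g_i(x) = a_i^T x - b_i:
  g_1((-1, 2)) = 0
Stationarity residual: grad f(x) + sum_i lambda_i a_i = (0, 0)
  -> stationarity OK
Primal feasibility (all g_i <= 0): OK
Dual feasibility (all lambda_i >= 0): FAILS
Complementary slackness (lambda_i * g_i(x) = 0 for all i): OK

Verdict: the first failing condition is dual_feasibility -> dual.

dual


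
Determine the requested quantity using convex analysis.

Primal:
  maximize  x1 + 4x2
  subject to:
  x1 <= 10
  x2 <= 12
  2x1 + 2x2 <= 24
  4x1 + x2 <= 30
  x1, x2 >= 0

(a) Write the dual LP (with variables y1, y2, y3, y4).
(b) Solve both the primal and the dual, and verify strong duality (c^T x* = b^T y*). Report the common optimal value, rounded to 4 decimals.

The standard primal-dual pair for 'max c^T x s.t. A x <= b, x >= 0' is:
  Dual:  min b^T y  s.t.  A^T y >= c,  y >= 0.

So the dual LP is:
  minimize  10y1 + 12y2 + 24y3 + 30y4
  subject to:
    y1 + 2y3 + 4y4 >= 1
    y2 + 2y3 + y4 >= 4
    y1, y2, y3, y4 >= 0

Solving the primal: x* = (0, 12).
  primal value c^T x* = 48.
Solving the dual: y* = (0, 3, 0.5, 0).
  dual value b^T y* = 48.
Strong duality: c^T x* = b^T y*. Confirmed.

48


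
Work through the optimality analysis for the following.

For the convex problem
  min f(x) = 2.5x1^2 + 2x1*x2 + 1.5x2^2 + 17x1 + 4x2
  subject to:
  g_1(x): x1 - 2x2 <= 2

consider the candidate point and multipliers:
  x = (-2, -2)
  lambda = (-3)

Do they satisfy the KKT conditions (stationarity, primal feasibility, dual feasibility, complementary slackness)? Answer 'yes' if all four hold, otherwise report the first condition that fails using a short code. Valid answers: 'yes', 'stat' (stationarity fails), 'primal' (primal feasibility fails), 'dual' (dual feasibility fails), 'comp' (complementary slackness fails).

Gradient of f: grad f(x) = Q x + c = (3, -6)
Constraint values g_i(x) = a_i^T x - b_i:
  g_1((-2, -2)) = 0
Stationarity residual: grad f(x) + sum_i lambda_i a_i = (0, 0)
  -> stationarity OK
Primal feasibility (all g_i <= 0): OK
Dual feasibility (all lambda_i >= 0): FAILS
Complementary slackness (lambda_i * g_i(x) = 0 for all i): OK

Verdict: the first failing condition is dual_feasibility -> dual.

dual


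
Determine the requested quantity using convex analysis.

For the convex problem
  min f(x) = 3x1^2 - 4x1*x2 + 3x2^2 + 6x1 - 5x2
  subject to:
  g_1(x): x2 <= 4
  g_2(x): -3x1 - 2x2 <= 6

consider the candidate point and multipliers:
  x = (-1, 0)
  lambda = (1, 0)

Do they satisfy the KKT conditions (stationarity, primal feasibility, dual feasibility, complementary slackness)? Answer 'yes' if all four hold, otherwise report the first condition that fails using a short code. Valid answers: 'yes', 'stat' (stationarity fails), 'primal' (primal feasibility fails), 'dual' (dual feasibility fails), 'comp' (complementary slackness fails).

Gradient of f: grad f(x) = Q x + c = (0, -1)
Constraint values g_i(x) = a_i^T x - b_i:
  g_1((-1, 0)) = -4
  g_2((-1, 0)) = -3
Stationarity residual: grad f(x) + sum_i lambda_i a_i = (0, 0)
  -> stationarity OK
Primal feasibility (all g_i <= 0): OK
Dual feasibility (all lambda_i >= 0): OK
Complementary slackness (lambda_i * g_i(x) = 0 for all i): FAILS

Verdict: the first failing condition is complementary_slackness -> comp.

comp


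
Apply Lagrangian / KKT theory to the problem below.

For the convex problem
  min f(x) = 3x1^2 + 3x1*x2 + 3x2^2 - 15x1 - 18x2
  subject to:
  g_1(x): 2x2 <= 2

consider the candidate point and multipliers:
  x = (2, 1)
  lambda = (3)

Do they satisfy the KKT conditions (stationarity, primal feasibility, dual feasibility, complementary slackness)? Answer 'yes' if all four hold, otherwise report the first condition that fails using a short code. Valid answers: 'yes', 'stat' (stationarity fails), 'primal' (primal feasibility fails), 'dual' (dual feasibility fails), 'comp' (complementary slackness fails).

Gradient of f: grad f(x) = Q x + c = (0, -6)
Constraint values g_i(x) = a_i^T x - b_i:
  g_1((2, 1)) = 0
Stationarity residual: grad f(x) + sum_i lambda_i a_i = (0, 0)
  -> stationarity OK
Primal feasibility (all g_i <= 0): OK
Dual feasibility (all lambda_i >= 0): OK
Complementary slackness (lambda_i * g_i(x) = 0 for all i): OK

Verdict: yes, KKT holds.

yes


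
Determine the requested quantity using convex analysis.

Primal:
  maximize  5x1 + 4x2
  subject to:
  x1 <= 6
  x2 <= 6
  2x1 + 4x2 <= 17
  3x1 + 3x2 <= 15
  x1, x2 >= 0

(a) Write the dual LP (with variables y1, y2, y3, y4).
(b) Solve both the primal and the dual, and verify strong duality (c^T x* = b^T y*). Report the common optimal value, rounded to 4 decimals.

The standard primal-dual pair for 'max c^T x s.t. A x <= b, x >= 0' is:
  Dual:  min b^T y  s.t.  A^T y >= c,  y >= 0.

So the dual LP is:
  minimize  6y1 + 6y2 + 17y3 + 15y4
  subject to:
    y1 + 2y3 + 3y4 >= 5
    y2 + 4y3 + 3y4 >= 4
    y1, y2, y3, y4 >= 0

Solving the primal: x* = (5, 0).
  primal value c^T x* = 25.
Solving the dual: y* = (0, 0, 0, 1.6667).
  dual value b^T y* = 25.
Strong duality: c^T x* = b^T y*. Confirmed.

25


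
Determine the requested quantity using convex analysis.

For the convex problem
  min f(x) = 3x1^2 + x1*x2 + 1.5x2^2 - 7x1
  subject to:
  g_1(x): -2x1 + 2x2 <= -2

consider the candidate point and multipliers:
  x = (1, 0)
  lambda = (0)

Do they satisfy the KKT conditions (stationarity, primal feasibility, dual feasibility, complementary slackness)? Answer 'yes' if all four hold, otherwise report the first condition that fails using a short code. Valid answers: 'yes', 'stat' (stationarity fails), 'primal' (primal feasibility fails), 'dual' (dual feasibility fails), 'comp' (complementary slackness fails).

Gradient of f: grad f(x) = Q x + c = (-1, 1)
Constraint values g_i(x) = a_i^T x - b_i:
  g_1((1, 0)) = 0
Stationarity residual: grad f(x) + sum_i lambda_i a_i = (-1, 1)
  -> stationarity FAILS
Primal feasibility (all g_i <= 0): OK
Dual feasibility (all lambda_i >= 0): OK
Complementary slackness (lambda_i * g_i(x) = 0 for all i): OK

Verdict: the first failing condition is stationarity -> stat.

stat


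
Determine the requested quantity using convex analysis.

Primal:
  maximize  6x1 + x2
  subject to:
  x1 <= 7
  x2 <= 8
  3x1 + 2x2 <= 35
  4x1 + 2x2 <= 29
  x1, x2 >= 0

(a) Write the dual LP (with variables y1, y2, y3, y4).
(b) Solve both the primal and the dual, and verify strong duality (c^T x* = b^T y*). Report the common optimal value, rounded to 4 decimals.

The standard primal-dual pair for 'max c^T x s.t. A x <= b, x >= 0' is:
  Dual:  min b^T y  s.t.  A^T y >= c,  y >= 0.

So the dual LP is:
  minimize  7y1 + 8y2 + 35y3 + 29y4
  subject to:
    y1 + 3y3 + 4y4 >= 6
    y2 + 2y3 + 2y4 >= 1
    y1, y2, y3, y4 >= 0

Solving the primal: x* = (7, 0.5).
  primal value c^T x* = 42.5.
Solving the dual: y* = (4, 0, 0, 0.5).
  dual value b^T y* = 42.5.
Strong duality: c^T x* = b^T y*. Confirmed.

42.5


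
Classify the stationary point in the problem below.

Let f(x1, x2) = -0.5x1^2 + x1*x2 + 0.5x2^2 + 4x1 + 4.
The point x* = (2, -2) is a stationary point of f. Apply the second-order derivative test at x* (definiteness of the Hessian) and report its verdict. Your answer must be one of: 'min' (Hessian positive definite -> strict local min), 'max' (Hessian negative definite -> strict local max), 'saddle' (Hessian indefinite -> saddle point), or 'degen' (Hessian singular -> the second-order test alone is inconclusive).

Compute the Hessian H = grad^2 f:
  H = [[-1, 1], [1, 1]]
Verify stationarity: grad f(x*) = H x* + g = (0, 0).
Eigenvalues of H: -1.4142, 1.4142.
Eigenvalues have mixed signs, so H is indefinite -> x* is a saddle point.

saddle


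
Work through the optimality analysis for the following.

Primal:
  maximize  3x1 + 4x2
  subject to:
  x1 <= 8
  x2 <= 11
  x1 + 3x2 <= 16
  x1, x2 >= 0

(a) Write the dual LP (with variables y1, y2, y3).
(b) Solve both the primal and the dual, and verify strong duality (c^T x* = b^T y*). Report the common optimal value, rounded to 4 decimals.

The standard primal-dual pair for 'max c^T x s.t. A x <= b, x >= 0' is:
  Dual:  min b^T y  s.t.  A^T y >= c,  y >= 0.

So the dual LP is:
  minimize  8y1 + 11y2 + 16y3
  subject to:
    y1 + y3 >= 3
    y2 + 3y3 >= 4
    y1, y2, y3 >= 0

Solving the primal: x* = (8, 2.6667).
  primal value c^T x* = 34.6667.
Solving the dual: y* = (1.6667, 0, 1.3333).
  dual value b^T y* = 34.6667.
Strong duality: c^T x* = b^T y*. Confirmed.

34.6667


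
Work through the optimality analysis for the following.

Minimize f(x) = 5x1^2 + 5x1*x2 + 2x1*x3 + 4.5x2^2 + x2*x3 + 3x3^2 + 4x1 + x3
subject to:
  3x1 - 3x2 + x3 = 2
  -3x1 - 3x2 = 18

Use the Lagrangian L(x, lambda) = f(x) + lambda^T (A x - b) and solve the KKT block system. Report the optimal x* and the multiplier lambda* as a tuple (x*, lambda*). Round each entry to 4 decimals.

Form the Lagrangian:
  L(x, lambda) = (1/2) x^T Q x + c^T x + lambda^T (A x - b)
Stationarity (grad_x L = 0): Q x + c + A^T lambda = 0.
Primal feasibility: A x = b.

This gives the KKT block system:
  [ Q   A^T ] [ x     ]   [-c ]
  [ A    0  ] [ lambda ] = [ b ]

Solving the linear system:
  x*      = (-2.9014, -3.0986, 1.4085)
  lambda* = (-0.5493, -13.1127)
  f(x*)   = 113.4648

x* = (-2.9014, -3.0986, 1.4085), lambda* = (-0.5493, -13.1127)


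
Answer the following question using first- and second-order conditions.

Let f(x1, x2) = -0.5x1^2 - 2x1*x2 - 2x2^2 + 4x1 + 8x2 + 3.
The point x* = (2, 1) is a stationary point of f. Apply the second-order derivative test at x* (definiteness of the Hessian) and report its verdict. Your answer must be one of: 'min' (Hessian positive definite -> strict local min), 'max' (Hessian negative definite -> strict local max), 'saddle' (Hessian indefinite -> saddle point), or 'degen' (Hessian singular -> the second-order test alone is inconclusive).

Compute the Hessian H = grad^2 f:
  H = [[-1, -2], [-2, -4]]
Verify stationarity: grad f(x*) = H x* + g = (0, 0).
Eigenvalues of H: -5, 0.
H has a zero eigenvalue (singular; negative semidefinite but not definite), so H is neither positive definite, negative definite, nor indefinite. The second-order test alone is inconclusive -> degen.
(Indeed, f is constant along the null direction of H through x*, so x* is not a strict local extremum.)

degen


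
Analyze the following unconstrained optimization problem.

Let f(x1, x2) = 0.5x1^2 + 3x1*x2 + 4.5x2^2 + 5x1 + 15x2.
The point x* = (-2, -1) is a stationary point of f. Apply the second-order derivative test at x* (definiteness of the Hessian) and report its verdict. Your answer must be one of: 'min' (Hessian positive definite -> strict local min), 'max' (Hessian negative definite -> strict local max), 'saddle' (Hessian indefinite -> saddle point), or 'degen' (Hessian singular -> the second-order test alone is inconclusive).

Compute the Hessian H = grad^2 f:
  H = [[1, 3], [3, 9]]
Verify stationarity: grad f(x*) = H x* + g = (0, 0).
Eigenvalues of H: 0, 10.
H has a zero eigenvalue (singular; positive semidefinite but not definite), so H is neither positive definite, negative definite, nor indefinite. The second-order test alone is inconclusive -> degen.
(Indeed, f is constant along the null direction of H through x*, so x* is not a strict local extremum.)

degen
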